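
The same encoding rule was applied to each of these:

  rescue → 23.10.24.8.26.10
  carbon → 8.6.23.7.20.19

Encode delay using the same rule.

r is letter #18 and maps to 23: an offset of 5. Each letter is replaced by its alphabet position (a=1..z=26) + 5.
On delay: d=4→9, e=5→10, l=12→17, a=1→6, y=25→30.

9.10.17.6.30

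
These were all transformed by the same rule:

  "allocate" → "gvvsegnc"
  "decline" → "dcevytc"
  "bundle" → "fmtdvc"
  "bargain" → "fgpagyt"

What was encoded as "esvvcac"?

college

Each letter's alphabet position (a=0..z=25) is mapped through 25·x+6 mod 26 — an affine cipher.
Undoing it on esvvcac: e(4)→25·(4−6)≡2=c; s(18)→25·(18−6)≡14=o; v(21)→25·(21−6)≡11=l; v(21)→25·(21−6)≡11=l; c(2)→25·(2−6)≡4=e; a(0)→25·(0−6)≡6=g; c(2)→25·(2−6)≡4=e (all mod 26).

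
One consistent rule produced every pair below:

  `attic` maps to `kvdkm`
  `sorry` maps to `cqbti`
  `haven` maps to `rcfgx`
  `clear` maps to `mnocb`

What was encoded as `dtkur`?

trash

The shifts repeat in a cycle of length 2: positions 0,1,… shift by +10, +2, then the pattern repeats.
Undoing it on dtkur: d−10=t, t−2=r, k−10=a, u−2=s, r−10=h.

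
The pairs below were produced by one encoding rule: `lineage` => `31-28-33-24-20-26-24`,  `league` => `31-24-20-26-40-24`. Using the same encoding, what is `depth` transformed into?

l is letter #12 and maps to 31: an offset of 19. Each letter is replaced by its alphabet position (a=1..z=26) + 19.
On depth: d=4→23, e=5→24, p=16→35, t=20→39, h=8→27.

23-24-35-39-27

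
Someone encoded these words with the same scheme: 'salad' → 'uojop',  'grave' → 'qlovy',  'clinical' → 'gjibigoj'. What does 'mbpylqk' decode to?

This is an affine cipher: with a=0,…,z=25, each position x becomes (9x+14) mod 26.
Decoding mbpylqk: m(12)→3·(12−14)≡20=u; b(1)→3·(1−14)≡13=n; p(15)→3·(15−14)≡3=d; y(24)→3·(24−14)≡4=e; l(11)→3·(11−14)≡17=r; q(16)→3·(16−14)≡6=g; k(10)→3·(10−14)≡14=o (all mod 26).

undergo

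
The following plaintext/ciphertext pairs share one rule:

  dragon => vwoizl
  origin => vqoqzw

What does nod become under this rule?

The output letters match the input read backwards, each shifted +8: dragon reversed is nogard. Read the word backwards and shift each letter +8.
On nod: reverse → don; then shift: d+8=l, o+8=w, n+8=v.

lwv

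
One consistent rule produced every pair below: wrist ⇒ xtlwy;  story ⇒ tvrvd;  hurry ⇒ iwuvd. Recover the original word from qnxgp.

pluck

In wrist: w→x is +1, r→t is +2, i→l is +3, s→w is +4 — the shift increases by 1 each position. The shift increases by 1 at each position, starting from +1: 1, 2, 3, ….
Reversing it on qnxgp: q−1=p, n−2=l, x−3=u, g−4=c, p−5=k.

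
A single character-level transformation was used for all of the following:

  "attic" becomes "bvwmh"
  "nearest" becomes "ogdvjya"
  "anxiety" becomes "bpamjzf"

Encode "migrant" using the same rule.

nkjvfta

The shift increases by 1 at each position, starting from +1: 1, 2, 3, ….
Applying it to migrant: m+1=n, i+2=k, g+3=j, r+4=v, a+5=f, n+6=t, t+7=a.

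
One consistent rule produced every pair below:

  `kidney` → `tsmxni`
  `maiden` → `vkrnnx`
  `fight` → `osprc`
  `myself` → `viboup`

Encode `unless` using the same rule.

dxuobc

Shifts by position in kidney: pos 0: k→t (+9), pos 1: i→s (+10), pos 2: d→m (+9), pos 3: n→x (+10) — repeating every 2. It's a Vigenère-style cipher with numeric key [9,10]: position i shifts by key[i mod 2].
Applying it to unless: u+9=d, n+10=x, l+9=u, e+10=o, s+9=b, s+10=c.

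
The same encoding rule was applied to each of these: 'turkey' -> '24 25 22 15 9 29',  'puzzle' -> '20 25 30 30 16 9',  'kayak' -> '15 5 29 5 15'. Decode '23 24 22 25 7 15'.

t is letter #20 and maps to 24: an offset of 4. Letters become their 1-based position plus 4 (so a→5, b→6, …).
Decoding 23 24 22 25 7 15: 23→(23−4)÷1=19=s, 24→(24−4)÷1=20=t, 22→(22−4)÷1=18=r, 25→(25−4)÷1=21=u, 7→(7−4)÷1=3=c, 15→(15−4)÷1=11=k.

struck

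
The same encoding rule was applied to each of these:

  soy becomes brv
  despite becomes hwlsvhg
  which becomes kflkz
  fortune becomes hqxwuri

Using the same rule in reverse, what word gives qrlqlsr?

The output letters match the input read backwards, each shifted +3: soy reversed is yos. Two steps: reverse the string, then apply a Caesar shift of +3.
Decoding qrlqlsr: shift back: q−3=n, r−3=o, l−3=i, q−3=n, l−3=i, s−3=p, r−3=o → noinipo; then reverse → opinion.

opinion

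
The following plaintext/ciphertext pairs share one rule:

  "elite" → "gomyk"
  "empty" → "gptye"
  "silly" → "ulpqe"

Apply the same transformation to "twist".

Letter i (0-indexed) is shifted by i+2, so successive shifts are 2, 3, 4, ….
For twist: t+2=v, w+3=z, i+4=m, s+5=x, t+6=z.

vzmxz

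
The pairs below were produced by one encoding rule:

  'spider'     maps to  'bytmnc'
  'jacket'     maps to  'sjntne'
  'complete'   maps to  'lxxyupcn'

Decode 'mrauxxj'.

diploma

Shifts by position in spider: pos 0: s→b (+9), pos 1: p→y (+9), pos 2: i→t (+11), pos 3: d→m (+9), pos 4: e→n (+9), pos 5: r→c (+11) — repeating every 3. A repeating key of period 3 is used — shifts +9, +9, +11 over and over.
Decoding mrauxxj: m−9=d, r−9=i, a−11=p, u−9=l, x−9=o, x−11=m, j−9=a.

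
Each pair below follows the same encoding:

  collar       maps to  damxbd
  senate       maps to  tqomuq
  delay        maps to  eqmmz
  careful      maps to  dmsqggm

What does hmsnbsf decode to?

Shifts by position in collar: pos 0: c→d (+1), pos 1: o→a (+12), pos 2: l→m (+1), pos 3: l→x (+12) — repeating every 2. A repeating key of period 2 is used — shifts +1, +12 over and over.
Decoding hmsnbsf: h−1=g, m−12=a, s−1=r, n−12=b, b−1=a, s−12=g, f−1=e.

garbage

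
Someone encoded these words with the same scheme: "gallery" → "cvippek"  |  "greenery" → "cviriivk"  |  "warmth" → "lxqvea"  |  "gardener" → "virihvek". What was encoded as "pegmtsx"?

topical

Read the word backwards and shift each letter +4.
Decoding pegmtsx: shift back: p−4=l, e−4=a, g−4=c, m−4=i, t−4=p, s−4=o, x−4=t → lacipot; then reverse → topical.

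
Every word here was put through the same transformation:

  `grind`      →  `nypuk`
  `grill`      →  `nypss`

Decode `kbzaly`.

Every letter moves 7 places later in the alphabet, wrapping around z→a.
Reversing it on kbzaly: k−7=d, b−7=u, z−7=s, a−7=t, l−7=e, y−7=r.

duster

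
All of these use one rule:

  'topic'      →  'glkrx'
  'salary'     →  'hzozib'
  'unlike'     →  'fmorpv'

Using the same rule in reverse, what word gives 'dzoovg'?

wallet

Each pair mirrors across the alphabet (t↔g, o↔l, p↔k): positions sum to 25. Letters are reflected about the middle of the alphabet (position → 25−position): Atbash.
Reversing it on dzoovg: d↔w, z↔a, o↔l, o↔l, v↔e, g↔t.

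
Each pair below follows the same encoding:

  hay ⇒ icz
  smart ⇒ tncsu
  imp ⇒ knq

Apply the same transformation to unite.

wokug

Two shifts are in play — +2 for a/e/i/o/u, +1 for every other letter.
On unite: u(vowel)+2=w, n(cons)+1=o, i(vowel)+2=k, t(cons)+1=u, e(vowel)+2=g.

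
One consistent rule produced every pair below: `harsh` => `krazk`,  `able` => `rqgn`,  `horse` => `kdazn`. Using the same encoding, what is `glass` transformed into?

lgrzz

This is an affine cipher: with a=0,…,z=25, each position x becomes (25x+17) mod 26.
For glass: g(6)→25·6+17≡11=l; l(11)→25·11+17≡6=g; a(0)→25·0+17≡17=r; s(18)→25·18+17≡25=z; s(18)→25·18+17≡25=z (all mod 26).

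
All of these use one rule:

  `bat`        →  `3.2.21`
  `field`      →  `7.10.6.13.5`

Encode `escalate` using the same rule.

b is letter #2 and maps to 3: an offset of 1. Each letter is replaced by its alphabet position (a=1..z=26) + 1.
For escalate: e=5→6, s=19→20, c=3→4, a=1→2, l=12→13, a=1→2, t=20→21, e=5→6.

6.20.4.2.13.2.21.6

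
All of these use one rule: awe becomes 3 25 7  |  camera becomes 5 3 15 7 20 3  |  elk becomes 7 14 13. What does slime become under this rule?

21 14 11 15 7

Each letter is replaced by its alphabet position (a=1..z=26) + 2.
For slime: s=19→21, l=12→14, i=9→11, m=13→15, e=5→7.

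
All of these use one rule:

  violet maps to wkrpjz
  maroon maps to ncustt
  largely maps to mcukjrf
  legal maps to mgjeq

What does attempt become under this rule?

In violet: v→w is +1, i→k is +2, o→r is +3, l→p is +4 — the shift increases by 1 each position. Letter i (0-indexed) is shifted by i+1, so successive shifts are 1, 2, 3, ….
For attempt: a+1=b, t+2=v, t+3=w, e+4=i, m+5=r, p+6=v, t+7=a.

bvwirva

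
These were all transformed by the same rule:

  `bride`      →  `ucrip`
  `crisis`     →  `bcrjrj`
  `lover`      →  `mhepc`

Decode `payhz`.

b(1)→u(20) and r(17)→c(2) fit y≡7x+13 (mod 26); the inverse of 7 mod 26 is 15. This is an affine cipher: with a=0,…,z=25, each position x becomes (7x+13) mod 26.
Decoding payhz: p(15)→15·(15−13)≡4=e; a(0)→15·(0−13)≡13=n; y(24)→15·(24−13)≡9=j; h(7)→15·(7−13)≡14=o; z(25)→15·(25−13)≡24=y (all mod 26).

enjoy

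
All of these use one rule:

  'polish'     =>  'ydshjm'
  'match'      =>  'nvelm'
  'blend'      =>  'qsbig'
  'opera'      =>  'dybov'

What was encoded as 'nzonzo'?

murmur

p(15)→y(24) and o(14)→d(3) fit y≡21x+21 (mod 26); the inverse of 21 mod 26 is 5. This is an affine cipher: with a=0,…,z=25, each position x becomes (21x+21) mod 26.
Reversing it on nzonzo: n(13)→5·(13−21)≡12=m; z(25)→5·(25−21)≡20=u; o(14)→5·(14−21)≡17=r; n(13)→5·(13−21)≡12=m; z(25)→5·(25−21)≡20=u; o(14)→5·(14−21)≡17=r (all mod 26).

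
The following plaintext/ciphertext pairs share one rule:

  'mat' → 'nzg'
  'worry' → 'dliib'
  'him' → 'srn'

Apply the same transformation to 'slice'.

horxv

Each pair mirrors across the alphabet (m↔n, a↔z, t↔g): positions sum to 25. Each letter is replaced by its mirror in the alphabet: a↔z, b↔y, c↔x, and so on (the Atbash cipher).
Applying it to slice: s↔h, l↔o, i↔r, c↔x, e↔v.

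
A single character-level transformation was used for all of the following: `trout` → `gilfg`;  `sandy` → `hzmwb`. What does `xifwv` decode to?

crude

This is the alphabet-reversal cipher (Atbash): a becomes z, b becomes y, etc.
Undoing it on xifwv: x↔c, i↔r, f↔u, w↔d, v↔e.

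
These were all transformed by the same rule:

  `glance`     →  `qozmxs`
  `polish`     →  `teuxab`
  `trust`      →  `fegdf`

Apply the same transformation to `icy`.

The output letters match the input read backwards, each shifted +12: glance reversed is ecnalg. Read the word backwards and shift each letter +12.
Applying it to icy: reverse → yci; then shift: y+12=k, c+12=o, i+12=u.

kou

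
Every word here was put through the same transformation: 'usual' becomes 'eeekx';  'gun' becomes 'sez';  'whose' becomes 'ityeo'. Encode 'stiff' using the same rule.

The shift depends on letter class: consonant s→e is +12, but vowel u→e is +10. Two shifts are in play — +10 for a/e/i/o/u, +12 for every other letter.
For stiff: s(cons)+12=e, t(cons)+12=f, i(vowel)+10=s, f(cons)+12=r, f(cons)+12=r.

efsrr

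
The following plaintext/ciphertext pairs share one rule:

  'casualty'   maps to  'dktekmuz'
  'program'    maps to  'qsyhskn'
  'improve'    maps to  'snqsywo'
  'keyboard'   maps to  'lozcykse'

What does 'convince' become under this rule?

Vowels shift forward by 10 and consonants shift forward by 1.
On convince: c(cons)+1=d, o(vowel)+10=y, n(cons)+1=o, v(cons)+1=w, i(vowel)+10=s, n(cons)+1=o, c(cons)+1=d, e(vowel)+10=o.

dyowsodo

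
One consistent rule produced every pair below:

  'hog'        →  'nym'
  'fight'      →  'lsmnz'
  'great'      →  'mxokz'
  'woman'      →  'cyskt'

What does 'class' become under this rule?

The shift depends on letter class: consonant h→n is +6, but vowel o→y is +10. Vowels shift forward by 10 and consonants shift forward by 6.
For class: c(cons)+6=i, l(cons)+6=r, a(vowel)+10=k, s(cons)+6=y, s(cons)+6=y.

irkyy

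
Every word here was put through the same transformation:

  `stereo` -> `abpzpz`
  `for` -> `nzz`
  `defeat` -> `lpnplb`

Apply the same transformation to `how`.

pze

The rule splits by letter class: vowels +11, consonants +8.
On how: h(cons)+8=p, o(vowel)+11=z, w(cons)+8=e.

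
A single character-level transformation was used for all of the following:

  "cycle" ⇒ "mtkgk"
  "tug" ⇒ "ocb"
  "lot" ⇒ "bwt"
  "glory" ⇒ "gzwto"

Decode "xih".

zap

The output letters match the input read backwards, each shifted +8: cycle reversed is elcyc. Read the word backwards and shift each letter +8.
Decoding xih: shift back: x−8=p, i−8=a, h−8=z → paz; then reverse → zap.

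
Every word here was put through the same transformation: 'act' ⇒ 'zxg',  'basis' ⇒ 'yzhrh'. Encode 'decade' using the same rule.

Each pair mirrors across the alphabet (a↔z, c↔x, t↔g): positions sum to 25. Each letter is replaced by its mirror in the alphabet: a↔z, b↔y, c↔x, and so on (the Atbash cipher).
On decade: d↔w, e↔v, c↔x, a↔z, d↔w, e↔v.

wvxzwv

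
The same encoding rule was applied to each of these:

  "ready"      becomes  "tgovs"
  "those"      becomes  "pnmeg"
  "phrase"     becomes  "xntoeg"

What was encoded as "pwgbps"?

r(17)→t(19) and e(4)→g(6) fit y≡11x+14 (mod 26); the inverse of 11 mod 26 is 19. Treating letters as 0–25, the rule is x ↦ 11x + 14 (mod 26).
Decoding pwgbps: p(15)→19·(15−14)≡19=t; w(22)→19·(22−14)≡22=w; g(6)→19·(6−14)≡4=e; b(1)→19·(1−14)≡13=n; p(15)→19·(15−14)≡19=t; s(18)→19·(18−14)≡24=y (all mod 26).

twenty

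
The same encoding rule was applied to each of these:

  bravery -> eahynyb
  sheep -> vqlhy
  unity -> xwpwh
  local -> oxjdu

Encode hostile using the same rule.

Shifts by position in bravery: pos 0: b→e (+3), pos 1: r→a (+9), pos 2: a→h (+7), pos 3: v→y (+3), pos 4: e→n (+9), pos 5: r→y (+7) — repeating every 3. A repeating key of period 3 is used — shifts +3, +9, +7 over and over.
Applying it to hostile: h+3=k, o+9=x, s+7=z, t+3=w, i+9=r, l+7=s, e+3=h.

kxzwrsh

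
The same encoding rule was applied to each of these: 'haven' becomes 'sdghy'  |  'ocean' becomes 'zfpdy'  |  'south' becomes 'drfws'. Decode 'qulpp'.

Shifts by position in haven: pos 0: h→s (+11), pos 1: a→d (+3), pos 2: v→g (+11), pos 3: e→h (+3) — repeating every 2. The shifts repeat in a cycle of length 2: positions 0,1,… shift by +11, +3, then the pattern repeats.
Reversing it on qulpp: q−11=f, u−3=r, l−11=a, p−3=m, p−11=e.

frame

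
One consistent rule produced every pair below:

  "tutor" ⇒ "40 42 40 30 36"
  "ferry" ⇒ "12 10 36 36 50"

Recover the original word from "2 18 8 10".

aide

The formula is n = 2×(alphabet index, a=1).
Undoing it on 2 18 8 10: 2→(2−0)÷2=1=a, 18→(18−0)÷2=9=i, 8→(8−0)÷2=4=d, 10→(10−0)÷2=5=e.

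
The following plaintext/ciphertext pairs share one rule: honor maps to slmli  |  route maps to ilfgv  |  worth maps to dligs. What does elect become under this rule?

Letters are reflected about the middle of the alphabet (position → 25−position): Atbash.
For elect: e↔v, l↔o, e↔v, c↔x, t↔g.

vovxg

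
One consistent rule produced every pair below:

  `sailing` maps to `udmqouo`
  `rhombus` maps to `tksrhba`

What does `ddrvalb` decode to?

banquet

In sailing: s→u is +2, a→d is +3, i→m is +4, l→q is +5 — the shift increases by 1 each position. Each letter shifts forward by (position + 2), i.e. 2, 3, 4, … — the shift grows by one for each successive letter.
Undoing it on ddrvalb: d−2=b, d−3=a, r−4=n, v−5=q, a−6=u, l−7=e, b−8=t.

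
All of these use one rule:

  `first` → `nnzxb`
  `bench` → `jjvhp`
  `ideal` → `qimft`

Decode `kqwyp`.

Shifts by position in first: pos 0: f→n (+8), pos 1: i→n (+5), pos 2: r→z (+8), pos 3: s→x (+5) — repeating every 2. A repeating key of period 2 is used — shifts +8, +5 over and over.
Reversing it on kqwyp: k−8=c, q−5=l, w−8=o, y−5=t, p−8=h.

cloth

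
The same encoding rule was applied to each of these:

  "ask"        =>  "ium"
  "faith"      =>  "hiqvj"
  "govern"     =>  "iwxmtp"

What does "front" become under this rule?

htwpv

The rule splits by letter class: vowels +8, consonants +2.
Applying it to front: f(cons)+2=h, r(cons)+2=t, o(vowel)+8=w, n(cons)+2=p, t(cons)+2=v.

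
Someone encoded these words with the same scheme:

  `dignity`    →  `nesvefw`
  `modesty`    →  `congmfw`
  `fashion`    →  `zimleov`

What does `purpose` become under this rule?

Treating letters as 0–25, the rule is x ↦ 19x + 8 (mod 26).
On purpose: p(15)→19·15+8≡7=h; u(20)→19·20+8≡24=y; r(17)→19·17+8≡19=t; p(15)→19·15+8≡7=h; o(14)→19·14+8≡14=o; s(18)→19·18+8≡12=m; e(4)→19·4+8≡6=g (all mod 26).

hythomg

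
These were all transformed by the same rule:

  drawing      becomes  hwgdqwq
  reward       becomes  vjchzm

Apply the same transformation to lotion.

ptzpww

In drawing: d→h is +4, r→w is +5, a→g is +6, w→d is +7 — the shift increases by 1 each position. Each letter shifts forward by (position + 4), i.e. 4, 5, 6, … — the shift grows by one for each successive letter.
Applying it to lotion: l+4=p, o+5=t, t+6=z, i+7=p, o+8=w, n+9=w.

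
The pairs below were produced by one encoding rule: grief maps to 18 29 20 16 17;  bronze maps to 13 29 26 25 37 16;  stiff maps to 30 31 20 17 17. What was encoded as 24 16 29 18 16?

g is letter #7 and maps to 18: an offset of 11. Letters become their 1-based position plus 11 (so a→12, b→13, …).
Undoing it on 24 16 29 18 16: 24→(24−11)÷1=13=m, 16→(16−11)÷1=5=e, 29→(29−11)÷1=18=r, 18→(18−11)÷1=7=g, 16→(16−11)÷1=5=e.

merge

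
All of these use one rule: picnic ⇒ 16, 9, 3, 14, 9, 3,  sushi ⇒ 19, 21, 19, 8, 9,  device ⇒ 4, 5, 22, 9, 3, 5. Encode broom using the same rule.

2, 18, 15, 15, 13

p is letter #16 and maps to 16: an offset of 0. Each letter is replaced by its alphabet position (a=1, b=2, …, z=26).
On broom: b=2→2, r=18→18, o=15→15, o=15→15, m=13→13.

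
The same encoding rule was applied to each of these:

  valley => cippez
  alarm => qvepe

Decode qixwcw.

The output letters match the input read backwards, each shifted +4: valley reversed is yellav. Read the word backwards and shift each letter +4.
Undoing it on qixwcw: shift back: q−4=m, i−4=e, x−4=t, w−4=s, c−4=y, w−4=s → metsys; then reverse → system.

system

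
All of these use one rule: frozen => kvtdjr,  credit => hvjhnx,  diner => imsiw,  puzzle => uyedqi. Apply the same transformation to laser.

The shifts repeat in a cycle of length 2: positions 0,1,… shift by +5, +4, then the pattern repeats.
On laser: l+5=q, a+4=e, s+5=x, e+4=i, r+5=w.

qexiw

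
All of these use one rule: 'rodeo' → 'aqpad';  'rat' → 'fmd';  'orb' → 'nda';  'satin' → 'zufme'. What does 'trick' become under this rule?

Two steps: reverse the string, then apply a Caesar shift of +12.
Applying it to trick: reverse → kcirt; then shift: k+12=w, c+12=o, i+12=u, r+12=d, t+12=f.

woudf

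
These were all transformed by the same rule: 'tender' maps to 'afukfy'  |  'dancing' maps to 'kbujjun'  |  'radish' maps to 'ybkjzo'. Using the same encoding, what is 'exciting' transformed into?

The shift depends on letter class: consonant t→a is +7, but vowel e→f is +1. Two shifts are in play — +1 for a/e/i/o/u, +7 for every other letter.
On exciting: e(vowel)+1=f, x(cons)+7=e, c(cons)+7=j, i(vowel)+1=j, t(cons)+7=a, i(vowel)+1=j, n(cons)+7=u, g(cons)+7=n.

fejjajun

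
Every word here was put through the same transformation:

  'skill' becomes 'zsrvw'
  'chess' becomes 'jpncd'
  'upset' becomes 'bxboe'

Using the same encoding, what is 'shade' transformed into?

zpjnp

In skill: s→z is +7, k→s is +8, i→r is +9, l→v is +10 — the shift increases by 1 each position. The shift increases by 1 at each position, starting from +7: 7, 8, 9, ….
For shade: s+7=z, h+8=p, a+9=j, d+10=n, e+11=p.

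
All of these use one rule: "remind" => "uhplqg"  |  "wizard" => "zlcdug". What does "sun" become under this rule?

Compare letters: r→u is +3, e→h is +3, m→p is +3 — a constant shift. This is a Caesar cipher with shift 3.
For sun: s+3=v, u+3=x, n+3=q.

vxq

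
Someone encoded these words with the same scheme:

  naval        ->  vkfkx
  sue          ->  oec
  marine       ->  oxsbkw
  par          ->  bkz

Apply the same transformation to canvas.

The output letters match the input read backwards, each shifted +10: naval reversed is lavan. Read the word backwards and shift each letter +10.
Applying it to canvas: reverse → savnac; then shift: s+10=c, a+10=k, v+10=f, n+10=x, a+10=k, c+10=m.

ckfxkm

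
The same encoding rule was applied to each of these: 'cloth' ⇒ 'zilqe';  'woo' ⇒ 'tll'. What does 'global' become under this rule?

dilyxi

It's a constant shift of +23 (ROT23).
Applying it to global: g+23=d, l+23=i, o+23=l, b+23=y, a+23=x, l+23=i.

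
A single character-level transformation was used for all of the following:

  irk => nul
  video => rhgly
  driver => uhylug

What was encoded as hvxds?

The output letters match the input read backwards, each shifted +3: irk reversed is kri. Read the word backwards and shift each letter +3.
Undoing it on hvxds: shift back: h−3=e, v−3=s, x−3=u, d−3=a, s−3=p → esuap; then reverse → pause.

pause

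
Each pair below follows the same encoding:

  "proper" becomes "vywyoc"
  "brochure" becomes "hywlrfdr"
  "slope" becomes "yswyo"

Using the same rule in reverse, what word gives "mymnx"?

green

In proper: p→v is +6, r→y is +7, o→w is +8, p→y is +9 — the shift increases by 1 each position. Letter i (0-indexed) is shifted by i+6, so successive shifts are 6, 7, 8, ….
Decoding mymnx: m−6=g, y−7=r, m−8=e, n−9=e, x−10=n.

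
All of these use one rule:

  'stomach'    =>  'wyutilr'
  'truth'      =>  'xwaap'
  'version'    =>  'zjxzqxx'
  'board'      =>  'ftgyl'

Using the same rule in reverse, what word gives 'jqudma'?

In stomach: s→w is +4, t→y is +5, o→u is +6, m→t is +7 — the shift increases by 1 each position. The shift increases by 1 at each position, starting from +4: 4, 5, 6, ….
Undoing it on jqudma: j−4=f, q−5=l, u−6=o, d−7=w, m−8=e, a−9=r.

flower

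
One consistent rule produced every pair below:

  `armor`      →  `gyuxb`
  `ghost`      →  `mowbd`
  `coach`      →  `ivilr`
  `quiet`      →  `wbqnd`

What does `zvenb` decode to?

tower

In armor: a→g is +6, r→y is +7, m→u is +8, o→x is +9 — the shift increases by 1 each position. The shift increases by 1 at each position, starting from +6: 6, 7, 8, ….
Undoing it on zvenb: z−6=t, v−7=o, e−8=w, n−9=e, b−10=r.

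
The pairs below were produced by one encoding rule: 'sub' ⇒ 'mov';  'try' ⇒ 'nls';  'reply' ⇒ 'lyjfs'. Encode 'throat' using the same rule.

Compare letters: s→m is +20, u→o is +20, b→v is +20 — a constant shift. It's a constant shift of +20 (ROT20).
On throat: t+20=n, h+20=b, r+20=l, o+20=i, a+20=u, t+20=n.

nbliun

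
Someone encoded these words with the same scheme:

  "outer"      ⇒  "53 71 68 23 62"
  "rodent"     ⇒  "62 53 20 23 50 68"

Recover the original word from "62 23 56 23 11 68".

repeat

o(#15)→53 and u(#21)→71: differences scale by 3, so n = 3·pos + 8. The formula is n = 3×(alphabet index, a=1) + 8.
Reversing it on 62 23 56 23 11 68: 62→(62−8)÷3=18=r, 23→(23−8)÷3=5=e, 56→(56−8)÷3=16=p, 23→(23−8)÷3=5=e, 11→(11−8)÷3=1=a, 68→(68−8)÷3=20=t.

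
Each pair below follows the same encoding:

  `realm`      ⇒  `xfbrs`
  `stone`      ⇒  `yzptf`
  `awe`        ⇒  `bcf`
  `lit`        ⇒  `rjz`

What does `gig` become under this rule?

The shift depends on letter class: consonant r→x is +6, but vowel e→f is +1. Vowels shift forward by 1 and consonants shift forward by 6.
Applying it to gig: g(cons)+6=m, i(vowel)+1=j, g(cons)+6=m.

mjm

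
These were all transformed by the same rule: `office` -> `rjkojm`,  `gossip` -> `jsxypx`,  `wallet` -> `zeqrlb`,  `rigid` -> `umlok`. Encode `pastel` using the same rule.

sexzlt

In office: o→r is +3, f→j is +4, f→k is +5, i→o is +6 — the shift increases by 1 each position. Each letter shifts forward by (position + 3), i.e. 3, 4, 5, … — the shift grows by one for each successive letter.
For pastel: p+3=s, a+4=e, s+5=x, t+6=z, e+7=l, l+8=t.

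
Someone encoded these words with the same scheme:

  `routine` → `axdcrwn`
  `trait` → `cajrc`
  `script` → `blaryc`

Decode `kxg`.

Compare letters: r→a is +9, o→x is +9, u→d is +9 — a constant shift. Every letter moves 9 places later in the alphabet, wrapping around z→a.
Reversing it on kxg: k−9=b, x−9=o, g−9=x.

box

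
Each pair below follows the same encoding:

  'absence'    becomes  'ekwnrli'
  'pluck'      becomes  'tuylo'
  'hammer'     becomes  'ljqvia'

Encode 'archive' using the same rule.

Shifts by position in absence: pos 0: a→e (+4), pos 1: b→k (+9), pos 2: s→w (+4), pos 3: e→n (+9) — repeating every 2. A repeating key of period 2 is used — shifts +4, +9 over and over.
Applying it to archive: a+4=e, r+9=a, c+4=g, h+9=q, i+4=m, v+9=e, e+4=i.

eagqmei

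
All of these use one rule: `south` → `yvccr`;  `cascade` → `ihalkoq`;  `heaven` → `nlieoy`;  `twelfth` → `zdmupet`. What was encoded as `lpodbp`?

Letter i (0-indexed) is shifted by i+6, so successive shifts are 6, 7, 8, ….
Decoding lpodbp: l−6=f, p−7=i, o−8=g, d−9=u, b−10=r, p−11=e.

figure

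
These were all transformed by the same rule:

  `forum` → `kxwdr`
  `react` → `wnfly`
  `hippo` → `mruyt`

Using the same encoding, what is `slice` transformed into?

Shifts by position in forum: pos 0: f→k (+5), pos 1: o→x (+9), pos 2: r→w (+5), pos 3: u→d (+9) — repeating every 2. It's a Vigenère-style cipher with numeric key [5,9]: position i shifts by key[i mod 2].
For slice: s+5=x, l+9=u, i+5=n, c+9=l, e+5=j.

xunlj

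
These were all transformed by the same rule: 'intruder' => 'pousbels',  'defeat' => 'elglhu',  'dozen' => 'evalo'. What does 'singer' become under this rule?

tpohls

The shift depends on letter class: consonant n→o is +1, but vowel i→p is +7. The rule splits by letter class: vowels +7, consonants +1.
For singer: s(cons)+1=t, i(vowel)+7=p, n(cons)+1=o, g(cons)+1=h, e(vowel)+7=l, r(cons)+1=s.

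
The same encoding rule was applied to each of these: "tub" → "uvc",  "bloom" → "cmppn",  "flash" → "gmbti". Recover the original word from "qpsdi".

It's a constant shift of +1 (ROT1).
Decoding qpsdi: q−1=p, p−1=o, s−1=r, d−1=c, i−1=h.

porch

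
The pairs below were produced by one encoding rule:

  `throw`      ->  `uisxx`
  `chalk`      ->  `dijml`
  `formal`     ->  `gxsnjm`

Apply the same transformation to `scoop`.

The shift depends on letter class: consonant t→u is +1, but vowel o→x is +9. The rule splits by letter class: vowels +9, consonants +1.
For scoop: s(cons)+1=t, c(cons)+1=d, o(vowel)+9=x, o(vowel)+9=x, p(cons)+1=q.

tdxxq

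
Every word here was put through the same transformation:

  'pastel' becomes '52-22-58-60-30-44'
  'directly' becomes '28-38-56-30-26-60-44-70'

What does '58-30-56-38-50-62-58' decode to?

Each letter becomes 2×(its alphabet position, a=1..z=26) + 20.
Reversing it on 58-30-56-38-50-62-58: 58→(58−20)÷2=19=s, 30→(30−20)÷2=5=e, 56→(56−20)÷2=18=r, 38→(38−20)÷2=9=i, 50→(50−20)÷2=15=o, 62→(62−20)÷2=21=u, 58→(58−20)÷2=19=s.

serious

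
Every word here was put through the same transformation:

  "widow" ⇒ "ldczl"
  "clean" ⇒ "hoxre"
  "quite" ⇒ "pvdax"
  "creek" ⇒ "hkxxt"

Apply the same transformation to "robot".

w(22)→l(11) and i(8)→d(3) fit y≡21x+17 (mod 26); the inverse of 21 mod 26 is 5. Treating letters as 0–25, the rule is x ↦ 21x + 17 (mod 26).
Applying it to robot: r(17)→21·17+17≡10=k; o(14)→21·14+17≡25=z; b(1)→21·1+17≡12=m; o(14)→21·14+17≡25=z; t(19)→21·19+17≡0=a (all mod 26).

kzmza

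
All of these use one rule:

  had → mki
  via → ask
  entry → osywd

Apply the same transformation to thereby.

ymowogd

The shift depends on letter class: consonant h→m is +5, but vowel a→k is +10. The rule splits by letter class: vowels +10, consonants +5.
For thereby: t(cons)+5=y, h(cons)+5=m, e(vowel)+10=o, r(cons)+5=w, e(vowel)+10=o, b(cons)+5=g, y(cons)+5=d.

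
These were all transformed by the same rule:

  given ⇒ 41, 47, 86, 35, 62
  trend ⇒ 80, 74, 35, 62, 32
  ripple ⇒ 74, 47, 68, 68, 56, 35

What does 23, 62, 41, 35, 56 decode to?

The formula is n = 3×(alphabet index, a=1) + 20.
Decoding 23, 62, 41, 35, 56: 23→(23−20)÷3=1=a, 62→(62−20)÷3=14=n, 41→(41−20)÷3=7=g, 35→(35−20)÷3=5=e, 56→(56−20)÷3=12=l.

angel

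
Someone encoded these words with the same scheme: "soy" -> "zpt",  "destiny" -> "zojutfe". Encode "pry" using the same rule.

zsq

The output letters match the input read backwards, each shifted +1: soy reversed is yos. Two steps: reverse the string, then apply a Caesar shift of +1.
For pry: reverse → yrp; then shift: y+1=z, r+1=s, p+1=q.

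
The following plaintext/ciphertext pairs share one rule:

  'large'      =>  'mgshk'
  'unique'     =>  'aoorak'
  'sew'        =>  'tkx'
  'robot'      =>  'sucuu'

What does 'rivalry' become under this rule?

The rule splits by letter class: vowels +6, consonants +1.
On rivalry: r(cons)+1=s, i(vowel)+6=o, v(cons)+1=w, a(vowel)+6=g, l(cons)+1=m, r(cons)+1=s, y(cons)+1=z.

sowgmsz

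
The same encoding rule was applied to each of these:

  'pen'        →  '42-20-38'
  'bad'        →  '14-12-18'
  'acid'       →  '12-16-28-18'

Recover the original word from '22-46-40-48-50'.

frost

p(#16)→42 and e(#5)→20: differences scale by 2, so n = 2·pos + 10. The formula is n = 2×(alphabet index, a=1) + 10.
Reversing it on 22-46-40-48-50: 22→(22−10)÷2=6=f, 46→(46−10)÷2=18=r, 40→(40−10)÷2=15=o, 48→(48−10)÷2=19=s, 50→(50−10)÷2=20=t.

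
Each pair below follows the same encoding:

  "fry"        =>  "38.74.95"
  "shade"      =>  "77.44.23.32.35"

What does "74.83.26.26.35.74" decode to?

rubber

f(#6)→38 and r(#18)→74: differences scale by 3, so n = 3·pos + 20. With a=1..z=26, the number is 3·pos + 20.
Reversing it on 74.83.26.26.35.74: 74→(74−20)÷3=18=r, 83→(83−20)÷3=21=u, 26→(26−20)÷3=2=b, 26→(26−20)÷3=2=b, 35→(35−20)÷3=5=e, 74→(74−20)÷3=18=r.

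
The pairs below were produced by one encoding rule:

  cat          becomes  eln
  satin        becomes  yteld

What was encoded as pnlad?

space

The output letters match the input read backwards, each shifted +11: cat reversed is tac. Two steps: reverse the string, then apply a Caesar shift of +11.
Undoing it on pnlad: shift back: p−11=e, n−11=c, l−11=a, a−11=p, d−11=s → ecaps; then reverse → space.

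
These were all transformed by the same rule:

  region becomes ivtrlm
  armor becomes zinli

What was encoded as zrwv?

aide

Each pair mirrors across the alphabet (r↔i, e↔v, g↔t): positions sum to 25. Each letter is replaced by its mirror in the alphabet: a↔z, b↔y, c↔x, and so on (the Atbash cipher).
Decoding zrwv: z↔a, r↔i, w↔d, v↔e.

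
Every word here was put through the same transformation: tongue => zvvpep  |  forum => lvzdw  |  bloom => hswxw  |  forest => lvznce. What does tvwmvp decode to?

In tongue: t→z is +6, o→v is +7, n→v is +8, g→p is +9 — the shift increases by 1 each position. Letter i (0-indexed) is shifted by i+6, so successive shifts are 6, 7, 8, ….
Undoing it on tvwmvp: t−6=n, v−7=o, w−8=o, m−9=d, v−10=l, p−11=e.

noodle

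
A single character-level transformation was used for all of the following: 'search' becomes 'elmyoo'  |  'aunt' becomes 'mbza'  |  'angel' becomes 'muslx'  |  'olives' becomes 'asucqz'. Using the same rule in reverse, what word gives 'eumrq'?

snake

Shifts by position in search: pos 0: s→e (+12), pos 1: e→l (+7), pos 2: a→m (+12), pos 3: r→y (+7) — repeating every 2. The shifts repeat in a cycle of length 2: positions 0,1,… shift by +12, +7, then the pattern repeats.
Undoing it on eumrq: e−12=s, u−7=n, m−12=a, r−7=k, q−12=e.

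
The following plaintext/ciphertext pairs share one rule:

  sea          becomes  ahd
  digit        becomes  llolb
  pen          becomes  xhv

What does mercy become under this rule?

uhzkg

The rule splits by letter class: vowels +3, consonants +8.
Applying it to mercy: m(cons)+8=u, e(vowel)+3=h, r(cons)+8=z, c(cons)+8=k, y(cons)+8=g.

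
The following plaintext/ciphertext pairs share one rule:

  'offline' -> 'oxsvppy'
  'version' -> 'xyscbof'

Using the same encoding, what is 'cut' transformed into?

The output letters match the input read backwards, each shifted +10: offline reversed is enilffo. The word is reversed, then every letter is shifted forward by 10.
Applying it to cut: reverse → tuc; then shift: t+10=d, u+10=e, c+10=m.

dem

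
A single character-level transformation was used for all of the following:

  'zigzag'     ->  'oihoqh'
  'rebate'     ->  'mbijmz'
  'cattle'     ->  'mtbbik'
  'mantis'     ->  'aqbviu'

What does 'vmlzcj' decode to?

The output letters match the input read backwards, each shifted +8: zigzag reversed is gazgiz. Two steps: reverse the string, then apply a Caesar shift of +8.
Decoding vmlzcj: shift back: v−8=n, m−8=e, l−8=d, z−8=r, c−8=u, j−8=b → nedrub; then reverse → burden.

burden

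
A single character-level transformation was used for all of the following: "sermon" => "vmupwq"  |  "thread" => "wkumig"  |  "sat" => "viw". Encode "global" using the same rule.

joweio

The shift depends on letter class: consonant s→v is +3, but vowel e→m is +8. The rule splits by letter class: vowels +8, consonants +3.
Applying it to global: g(cons)+3=j, l(cons)+3=o, o(vowel)+8=w, b(cons)+3=e, a(vowel)+8=i, l(cons)+3=o.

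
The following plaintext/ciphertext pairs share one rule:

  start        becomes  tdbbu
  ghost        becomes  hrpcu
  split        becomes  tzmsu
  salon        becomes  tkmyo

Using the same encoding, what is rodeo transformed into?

syeop

It's a Vigenère-style cipher with numeric key [1,10]: position i shifts by key[i mod 2].
Applying it to rodeo: r+1=s, o+10=y, d+1=e, e+10=o, o+1=p.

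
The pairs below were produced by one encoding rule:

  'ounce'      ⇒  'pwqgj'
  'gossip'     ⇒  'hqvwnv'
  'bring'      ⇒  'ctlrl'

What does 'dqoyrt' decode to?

column

The shift increases by 1 at each position, starting from +1: 1, 2, 3, ….
Undoing it on dqoyrt: d−1=c, q−2=o, o−3=l, y−4=u, r−5=m, t−6=n.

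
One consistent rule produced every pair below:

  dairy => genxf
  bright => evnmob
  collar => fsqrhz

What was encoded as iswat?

forum

The shift increases by 1 at each position, starting from +3: 3, 4, 5, ….
Undoing it on iswat: i−3=f, s−4=o, w−5=r, a−6=u, t−7=m.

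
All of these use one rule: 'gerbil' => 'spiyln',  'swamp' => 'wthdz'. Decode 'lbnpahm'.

fatigue

The output letters match the input read backwards, each shifted +7: gerbil reversed is libreg. Read the word backwards and shift each letter +7.
Decoding lbnpahm: shift back: l−7=e, b−7=u, n−7=g, p−7=i, a−7=t, h−7=a, m−7=f → eugitaf; then reverse → fatigue.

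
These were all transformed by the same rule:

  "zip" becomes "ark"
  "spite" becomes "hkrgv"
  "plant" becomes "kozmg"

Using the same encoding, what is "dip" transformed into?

Each letter is replaced by its mirror in the alphabet: a↔z, b↔y, c↔x, and so on (the Atbash cipher).
For dip: d↔w, i↔r, p↔k.

wrk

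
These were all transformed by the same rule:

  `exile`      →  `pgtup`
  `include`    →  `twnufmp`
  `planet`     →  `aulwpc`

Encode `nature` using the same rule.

Shifts by position in exile: pos 0: e→p (+11), pos 1: x→g (+9), pos 2: i→t (+11), pos 3: l→u (+9) — repeating every 2. The shifts repeat in a cycle of length 2: positions 0,1,… shift by +11, +9, then the pattern repeats.
On nature: n+11=y, a+9=j, t+11=e, u+9=d, r+11=c, e+9=n.

yjedcn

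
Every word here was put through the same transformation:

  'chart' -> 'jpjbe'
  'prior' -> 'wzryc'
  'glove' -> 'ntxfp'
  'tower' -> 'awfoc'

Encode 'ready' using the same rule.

The shift increases by 1 at each position, starting from +7: 7, 8, 9, ….
Applying it to ready: r+7=y, e+8=m, a+9=j, d+10=n, y+11=j.

ymjnj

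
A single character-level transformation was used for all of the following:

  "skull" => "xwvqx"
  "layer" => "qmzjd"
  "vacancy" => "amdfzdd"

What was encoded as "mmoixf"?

Shifts by position in skull: pos 0: s→x (+5), pos 1: k→w (+12), pos 2: u→v (+1), pos 3: l→q (+5), pos 4: l→x (+12) — repeating every 3. A repeating key of period 3 is used — shifts +5, +12, +1 over and over.
Decoding mmoixf: m−5=h, m−12=a, o−1=n, i−5=d, x−12=l, f−1=e.

handle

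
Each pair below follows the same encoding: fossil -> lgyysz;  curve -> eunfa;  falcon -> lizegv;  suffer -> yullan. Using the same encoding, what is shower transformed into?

This is an affine cipher: with a=0,…,z=25, each position x becomes (11x+8) mod 26.
For shower: s(18)→11·18+8≡24=y; h(7)→11·7+8≡7=h; o(14)→11·14+8≡6=g; w(22)→11·22+8≡16=q; e(4)→11·4+8≡0=a; r(17)→11·17+8≡13=n (all mod 26).

yhgqan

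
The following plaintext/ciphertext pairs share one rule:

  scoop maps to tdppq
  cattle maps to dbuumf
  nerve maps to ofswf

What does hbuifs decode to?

Every letter moves 1 place later in the alphabet, wrapping around z→a.
Undoing it on hbuifs: h−1=g, b−1=a, u−1=t, i−1=h, f−1=e, s−1=r.

gather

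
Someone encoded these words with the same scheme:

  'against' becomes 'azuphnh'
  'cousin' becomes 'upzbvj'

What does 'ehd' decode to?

wax

The output letters match the input read backwards, each shifted +7: against reversed is tsniaga. The word is reversed, then every letter is shifted forward by 7.
Undoing it on ehd: shift back: e−7=x, h−7=a, d−7=w → xaw; then reverse → wax.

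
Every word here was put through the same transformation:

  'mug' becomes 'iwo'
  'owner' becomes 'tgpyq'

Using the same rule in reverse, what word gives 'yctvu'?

straw

The output letters match the input read backwards, each shifted +2: mug reversed is gum. The word is reversed, then every letter is shifted forward by 2.
Reversing it on yctvu: shift back: y−2=w, c−2=a, t−2=r, v−2=t, u−2=s → warts; then reverse → straw.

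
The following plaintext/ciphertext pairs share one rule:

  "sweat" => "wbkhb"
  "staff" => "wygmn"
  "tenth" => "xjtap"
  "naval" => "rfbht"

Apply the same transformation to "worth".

atxap

In sweat: s→w is +4, w→b is +5, e→k is +6, a→h is +7 — the shift increases by 1 each position. The shift increases by 1 at each position, starting from +4: 4, 5, 6, ….
For worth: w+4=a, o+5=t, r+6=x, t+7=a, h+8=p.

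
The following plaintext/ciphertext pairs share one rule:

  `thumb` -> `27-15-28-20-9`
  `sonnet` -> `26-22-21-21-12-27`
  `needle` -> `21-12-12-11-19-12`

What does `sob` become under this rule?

t is letter #20 and maps to 27: an offset of 7. The number is (letter's place in the alphabet, a=1) + 7.
For sob: s=19→26, o=15→22, b=2→9.

26-22-9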